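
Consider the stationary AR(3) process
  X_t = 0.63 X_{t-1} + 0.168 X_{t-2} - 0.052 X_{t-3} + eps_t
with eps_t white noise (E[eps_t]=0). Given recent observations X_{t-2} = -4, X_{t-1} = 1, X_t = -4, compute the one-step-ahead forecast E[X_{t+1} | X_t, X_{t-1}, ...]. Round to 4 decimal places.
E[X_{t+1} \mid \mathcal F_t] = -2.1440

For an AR(p) model X_t = c + sum_i phi_i X_{t-i} + eps_t, the
one-step-ahead conditional mean is
  E[X_{t+1} | X_t, ...] = c + sum_i phi_i X_{t+1-i}.
Substitute known values:
  E[X_{t+1} | ...] = (0.63) * (-4) + (0.168) * (1) + (-0.052) * (-4)
                   = -2.1440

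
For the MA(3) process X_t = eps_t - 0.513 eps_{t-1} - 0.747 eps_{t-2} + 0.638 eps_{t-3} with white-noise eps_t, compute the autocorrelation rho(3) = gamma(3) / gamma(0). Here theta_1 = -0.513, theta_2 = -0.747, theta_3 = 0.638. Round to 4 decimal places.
\rho(3) = 0.2863

For an MA(q) process with theta_0 = 1, the autocovariance is
  gamma(k) = sigma^2 * sum_{i=0..q-k} theta_i * theta_{i+k},
and rho(k) = gamma(k) / gamma(0). Sigma^2 cancels.
  numerator   = (1)*(0.638) = 0.638.
  denominator = (1)^2 + (-0.513)^2 + (-0.747)^2 + (0.638)^2 = 2.228222.
  rho(3) = 0.638 / 2.228222 = 0.2863.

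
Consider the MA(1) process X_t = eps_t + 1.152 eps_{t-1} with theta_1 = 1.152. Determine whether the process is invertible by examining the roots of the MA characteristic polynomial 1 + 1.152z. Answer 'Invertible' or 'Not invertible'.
\text{Not invertible}

The MA(q) characteristic polynomial is P(z) = 1 + 1.152z.
Invertibility requires all roots to lie outside the unit circle, i.e. |z| > 1 for every root.
This is linear in z: 1 + (1.152) z = 0  =>  z = -1/(1.152) = -0.868056,  |z| = 0.868056.
Moduli of all roots: 0.8681.
All moduli strictly greater than 1? No.
Verdict: Not invertible.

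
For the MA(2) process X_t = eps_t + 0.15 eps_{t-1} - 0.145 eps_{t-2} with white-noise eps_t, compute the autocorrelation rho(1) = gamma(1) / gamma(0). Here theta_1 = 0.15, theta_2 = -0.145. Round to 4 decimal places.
\rho(1) = 0.1229

For an MA(q) process with theta_0 = 1, the autocovariance is
  gamma(k) = sigma^2 * sum_{i=0..q-k} theta_i * theta_{i+k},
and rho(k) = gamma(k) / gamma(0). Sigma^2 cancels.
  numerator   = (1)*(0.15) + (0.15)*(-0.145) = 0.12825.
  denominator = (1)^2 + (0.15)^2 + (-0.145)^2 = 1.043525.
  rho(1) = 0.12825 / 1.043525 = 0.1229.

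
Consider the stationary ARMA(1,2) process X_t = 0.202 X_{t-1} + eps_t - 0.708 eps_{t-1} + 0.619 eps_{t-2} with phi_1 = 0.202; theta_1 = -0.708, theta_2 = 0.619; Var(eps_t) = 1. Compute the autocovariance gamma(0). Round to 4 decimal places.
\gamma(0) = 1.5345

Multiply the model equation by X_{t-k} and take expectations. With theta_0 = psi_0 = 1 and psi_j the MA(infinity) weights, this gives
  gamma(k) - sum_i phi_i gamma(k-i) = c_k,
  c_k = sigma^2 * sum_{j=k..q} theta_j psi_{j-k}   (c_k = 0 for k > q),
using gamma(-m) = gamma(m).
psi-weights needed (psi_j = theta_j + sum_i phi_i psi_{j-i}):
  psi_1 = theta_1 + phi_1 = -0.708 + (0.202) = -0.506
  psi_2 = theta_2 + phi_1 psi_1 = 0.619 + (0.202)(-0.506) = 0.516788
Right-hand sides:
  c_0 = sigma^2 (1 + theta_1 psi_1 + theta_2 psi_2) = 1 * (1 + (-0.708)(-0.506) + (0.619)(0.516788)) = 1 * 1.67814 = 1.67814
  c_1 = sigma^2 (theta_1 + theta_2 psi_1) = 1 * (-0.708 + (0.619)(-0.506)) = -1.021214
  c_2 = sigma^2 theta_2 = 1 * (0.619) = 0.619
Equations for k = 0 and k = 1 (AR order 1):
  gamma(0) = phi_1 gamma(1) + c_0
  gamma(1) = phi_1 gamma(0) + c_1
Substituting the second into the first: gamma(0) (1 - phi_1^2) = c_0 + phi_1 c_1, so
  gamma(0) = (c_0 + phi_1 c_1) / (1 - phi_1^2) = (1.67814 + (0.202)(-1.021214)) / (1 - (0.202)^2) = 1.471855 / 0.959196 = 1.534467.
Therefore gamma(0) = 1.5345 (to 4 decimal places).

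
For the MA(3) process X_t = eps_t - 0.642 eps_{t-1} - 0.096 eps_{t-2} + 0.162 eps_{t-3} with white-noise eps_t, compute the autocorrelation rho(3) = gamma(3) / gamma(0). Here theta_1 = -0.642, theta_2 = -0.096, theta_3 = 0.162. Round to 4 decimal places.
\rho(3) = 0.1119

For an MA(q) process with theta_0 = 1, the autocovariance is
  gamma(k) = sigma^2 * sum_{i=0..q-k} theta_i * theta_{i+k},
and rho(k) = gamma(k) / gamma(0). Sigma^2 cancels.
  numerator   = (1)*(0.162) = 0.162.
  denominator = (1)^2 + (-0.642)^2 + (-0.096)^2 + (0.162)^2 = 1.447624.
  rho(3) = 0.162 / 1.447624 = 0.1119.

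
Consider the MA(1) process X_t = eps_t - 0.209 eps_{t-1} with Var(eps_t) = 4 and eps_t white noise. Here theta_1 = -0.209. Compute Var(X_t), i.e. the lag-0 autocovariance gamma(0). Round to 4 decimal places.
\gamma(0) = 4.1747

For an MA(q) process X_t = eps_t + sum_i theta_i eps_{t-i} with
Var(eps_t) = sigma^2, the variance is
  gamma(0) = sigma^2 * (1 + sum_i theta_i^2).
  sum_i theta_i^2 = (-0.209)^2 = 0.043681.
  gamma(0) = 4 * (1 + 0.043681) = 4 * 1.043681 = 4.174724, which rounds to 4.1747.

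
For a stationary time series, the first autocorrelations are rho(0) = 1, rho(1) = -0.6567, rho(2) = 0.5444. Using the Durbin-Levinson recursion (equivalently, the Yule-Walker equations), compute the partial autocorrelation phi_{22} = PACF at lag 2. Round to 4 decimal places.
\phi_{22} = 0.1989

The PACF at lag k is phi_{kk}, the last component of the solution
to the Yule-Walker system G_k phi = r_k where
  (G_k)_{ij} = rho(|i - j|), (r_k)_i = rho(i), i,j = 1..k.
Equivalently, Durbin-Levinson gives phi_{kk} iteratively:
  phi_{11} = rho(1)
  phi_{kk} = [rho(k) - sum_{j=1..k-1} phi_{k-1,j} rho(k-j)]
            / [1 - sum_{j=1..k-1} phi_{k-1,j} rho(j)],
  phi_{k,j} = phi_{k-1,j} - phi_{kk} phi_{k-1,k-j},  j = 1..k-1.
Step k = 1:
  phi_11 = rho(1) = -0.6567.
Step k = 2:
  phi_22 = [rho(2) - phi_11 rho(1)] / [1 - phi_11 rho(1)] = [0.5444 - (-0.6567)(-0.6567)] / [1 - (-0.6567)(-0.6567)]
         = 0.11314511 / 0.56874511 = 0.1989.
Therefore phi_{22} = 0.1989.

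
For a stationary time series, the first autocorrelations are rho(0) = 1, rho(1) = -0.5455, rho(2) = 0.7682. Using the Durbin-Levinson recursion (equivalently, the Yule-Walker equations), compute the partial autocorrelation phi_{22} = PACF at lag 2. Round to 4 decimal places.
\phi_{22} = 0.6700

The PACF at lag k is phi_{kk}, the last component of the solution
to the Yule-Walker system G_k phi = r_k where
  (G_k)_{ij} = rho(|i - j|), (r_k)_i = rho(i), i,j = 1..k.
Equivalently, Durbin-Levinson gives phi_{kk} iteratively:
  phi_{11} = rho(1)
  phi_{kk} = [rho(k) - sum_{j=1..k-1} phi_{k-1,j} rho(k-j)]
            / [1 - sum_{j=1..k-1} phi_{k-1,j} rho(j)],
  phi_{k,j} = phi_{k-1,j} - phi_{kk} phi_{k-1,k-j},  j = 1..k-1.
Step k = 1:
  phi_11 = rho(1) = -0.5455.
Step k = 2:
  phi_22 = [rho(2) - phi_11 rho(1)] / [1 - phi_11 rho(1)] = [0.7682 - (-0.5455)(-0.5455)] / [1 - (-0.5455)(-0.5455)]
         = 0.47062975 / 0.70242975 = 0.67.
Therefore phi_{22} = 0.6700.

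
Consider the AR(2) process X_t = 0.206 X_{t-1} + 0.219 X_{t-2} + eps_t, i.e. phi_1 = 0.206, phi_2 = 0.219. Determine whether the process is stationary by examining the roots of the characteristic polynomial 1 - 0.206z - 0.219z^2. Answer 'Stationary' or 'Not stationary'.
\text{Stationary}

The AR(p) characteristic polynomial is P(z) = 1 - 0.206z - 0.219z^2.
Stationarity requires all roots to lie outside the unit circle, i.e. |z| > 1 for every root.
Set 1 + (-0.206) z + (-0.219) z^2 = 0, i.e. a z^2 + b z + c = 0 with a = -0.219, b = -0.206, c = 1.
Discriminant D = b^2 - 4ac = (-0.206)^2 - 4*(-0.219)*1 = 0.042436 - (-0.876) = 0.918436.
D >= 0, so the roots are real: z = (-b +/- sqrt(D)) / (2a) = (0.206 +/- 0.958351) / (-0.438).
  z_1 = (0.206 + 0.958351) / (-0.438) = -2.6583,   |z_1| = 2.6583.
  z_2 = (0.206 - 0.958351) / (-0.438) = 1.7177,   |z_2| = 1.7177.
Moduli of all roots: 2.6583, 1.7177.
All moduli strictly greater than 1? Yes.
Verdict: Stationary.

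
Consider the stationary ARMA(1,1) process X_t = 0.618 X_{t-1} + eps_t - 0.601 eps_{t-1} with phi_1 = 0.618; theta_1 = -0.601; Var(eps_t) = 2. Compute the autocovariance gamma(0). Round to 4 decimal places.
\gamma(0) = 2.0009

Multiply the model equation by X_{t-k} and take expectations. With theta_0 = psi_0 = 1 and psi_j the MA(infinity) weights, this gives
  gamma(k) - sum_i phi_i gamma(k-i) = c_k,
  c_k = sigma^2 * sum_{j=k..q} theta_j psi_{j-k}   (c_k = 0 for k > q),
using gamma(-m) = gamma(m).
psi-weights needed (psi_j = theta_j + sum_i phi_i psi_{j-i}):
  psi_1 = theta_1 + phi_1 = -0.601 + (0.618) = 0.017
Right-hand sides:
  c_0 = sigma^2 (1 + theta_1 psi_1) = 2 * (1 + (-0.601)(0.017)) = 2 * 0.989783 = 1.979566
  c_1 = sigma^2 theta_1 = 2 * (-0.601) = -1.202
  c_2 = 0
Equations for k = 0 and k = 1 (AR order 1):
  gamma(0) = phi_1 gamma(1) + c_0
  gamma(1) = phi_1 gamma(0) + c_1
Substituting the second into the first: gamma(0) (1 - phi_1^2) = c_0 + phi_1 c_1, so
  gamma(0) = (c_0 + phi_1 c_1) / (1 - phi_1^2) = (1.979566 + (0.618)(-1.202)) / (1 - (0.618)^2) = 1.23673 / 0.618076 = 2.000935.
Therefore gamma(0) = 2.0009 (to 4 decimal places).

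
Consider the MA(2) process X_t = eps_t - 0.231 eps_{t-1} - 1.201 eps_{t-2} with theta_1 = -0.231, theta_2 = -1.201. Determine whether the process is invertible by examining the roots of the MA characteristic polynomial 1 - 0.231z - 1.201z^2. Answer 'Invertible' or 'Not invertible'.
\text{Not invertible}

The MA(q) characteristic polynomial is P(z) = 1 - 0.231z - 1.201z^2.
Invertibility requires all roots to lie outside the unit circle, i.e. |z| > 1 for every root.
Set 1 + (-0.231) z + (-1.201) z^2 = 0, i.e. a z^2 + b z + c = 0 with a = -1.201, b = -0.231, c = 1.
Discriminant D = b^2 - 4ac = (-0.231)^2 - 4*(-1.201)*1 = 0.053361 - (-4.804) = 4.857361.
D >= 0, so the roots are real: z = (-b +/- sqrt(D)) / (2a) = (0.231 +/- 2.203942) / (-2.402).
  z_1 = (0.231 + 2.203942) / (-2.402) = -1.0137,   |z_1| = 1.0137.
  z_2 = (0.231 - 2.203942) / (-2.402) = 0.8214,   |z_2| = 0.8214.
Moduli of all roots: 1.0137, 0.8214.
All moduli strictly greater than 1? No.
Verdict: Not invertible.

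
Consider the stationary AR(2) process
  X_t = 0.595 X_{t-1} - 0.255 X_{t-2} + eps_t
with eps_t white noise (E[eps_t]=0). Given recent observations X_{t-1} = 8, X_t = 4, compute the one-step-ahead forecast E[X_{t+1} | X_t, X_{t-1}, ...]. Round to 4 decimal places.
E[X_{t+1} \mid \mathcal F_t] = 0.3400

For an AR(p) model X_t = c + sum_i phi_i X_{t-i} + eps_t, the
one-step-ahead conditional mean is
  E[X_{t+1} | X_t, ...] = c + sum_i phi_i X_{t+1-i}.
Substitute known values:
  E[X_{t+1} | ...] = (0.595) * (4) + (-0.255) * (8)
                   = 0.3400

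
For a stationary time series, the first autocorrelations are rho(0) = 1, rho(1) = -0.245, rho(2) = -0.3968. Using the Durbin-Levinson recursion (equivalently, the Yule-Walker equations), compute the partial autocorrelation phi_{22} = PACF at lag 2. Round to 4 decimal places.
\phi_{22} = -0.4860

The PACF at lag k is phi_{kk}, the last component of the solution
to the Yule-Walker system G_k phi = r_k where
  (G_k)_{ij} = rho(|i - j|), (r_k)_i = rho(i), i,j = 1..k.
Equivalently, Durbin-Levinson gives phi_{kk} iteratively:
  phi_{11} = rho(1)
  phi_{kk} = [rho(k) - sum_{j=1..k-1} phi_{k-1,j} rho(k-j)]
            / [1 - sum_{j=1..k-1} phi_{k-1,j} rho(j)],
  phi_{k,j} = phi_{k-1,j} - phi_{kk} phi_{k-1,k-j},  j = 1..k-1.
Step k = 1:
  phi_11 = rho(1) = -0.245.
Step k = 2:
  phi_22 = [rho(2) - phi_11 rho(1)] / [1 - phi_11 rho(1)] = [-0.3968 - (-0.245)(-0.245)] / [1 - (-0.245)(-0.245)]
         = -0.456825 / 0.939975 = -0.486.
Therefore phi_{22} = -0.4860.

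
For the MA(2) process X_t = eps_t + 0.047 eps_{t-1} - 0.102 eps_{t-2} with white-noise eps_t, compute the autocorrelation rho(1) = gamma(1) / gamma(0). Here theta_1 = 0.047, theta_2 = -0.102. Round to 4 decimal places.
\rho(1) = 0.0417

For an MA(q) process with theta_0 = 1, the autocovariance is
  gamma(k) = sigma^2 * sum_{i=0..q-k} theta_i * theta_{i+k},
and rho(k) = gamma(k) / gamma(0). Sigma^2 cancels.
  numerator   = (1)*(0.047) + (0.047)*(-0.102) = 0.042206.
  denominator = (1)^2 + (0.047)^2 + (-0.102)^2 = 1.012613.
  rho(1) = 0.042206 / 1.012613 = 0.0417.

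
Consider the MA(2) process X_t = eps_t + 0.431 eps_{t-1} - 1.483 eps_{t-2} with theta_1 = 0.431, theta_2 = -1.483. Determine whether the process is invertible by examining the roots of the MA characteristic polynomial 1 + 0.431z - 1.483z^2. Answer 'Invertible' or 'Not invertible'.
\text{Not invertible}

The MA(q) characteristic polynomial is P(z) = 1 + 0.431z - 1.483z^2.
Invertibility requires all roots to lie outside the unit circle, i.e. |z| > 1 for every root.
Set 1 + (0.431) z + (-1.483) z^2 = 0, i.e. a z^2 + b z + c = 0 with a = -1.483, b = 0.431, c = 1.
Discriminant D = b^2 - 4ac = (0.431)^2 - 4*(-1.483)*1 = 0.185761 - (-5.932) = 6.117761.
D >= 0, so the roots are real: z = (-b +/- sqrt(D)) / (2a) = (-0.431 +/- 2.473411) / (-2.966).
  z_1 = (-0.431 + 2.473411) / (-2.966) = -0.6886,   |z_1| = 0.6886.
  z_2 = (-0.431 - 2.473411) / (-2.966) = 0.9792,   |z_2| = 0.9792.
Moduli of all roots: 0.6886, 0.9792.
All moduli strictly greater than 1? No.
Verdict: Not invertible.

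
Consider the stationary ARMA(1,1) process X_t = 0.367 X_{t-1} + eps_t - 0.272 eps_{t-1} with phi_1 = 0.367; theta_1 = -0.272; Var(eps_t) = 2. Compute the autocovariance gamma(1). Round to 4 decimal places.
\gamma(1) = 0.1977

Multiply the model equation by X_{t-k} and take expectations. With theta_0 = psi_0 = 1 and psi_j the MA(infinity) weights, this gives
  gamma(k) - sum_i phi_i gamma(k-i) = c_k,
  c_k = sigma^2 * sum_{j=k..q} theta_j psi_{j-k}   (c_k = 0 for k > q),
using gamma(-m) = gamma(m).
psi-weights needed (psi_j = theta_j + sum_i phi_i psi_{j-i}):
  psi_1 = theta_1 + phi_1 = -0.272 + (0.367) = 0.095
Right-hand sides:
  c_0 = sigma^2 (1 + theta_1 psi_1) = 2 * (1 + (-0.272)(0.095)) = 2 * 0.97416 = 1.94832
  c_1 = sigma^2 theta_1 = 2 * (-0.272) = -0.544
  c_2 = 0
Equations for k = 0 and k = 1 (AR order 1):
  gamma(0) = phi_1 gamma(1) + c_0
  gamma(1) = phi_1 gamma(0) + c_1
Substituting the second into the first: gamma(0) (1 - phi_1^2) = c_0 + phi_1 c_1, so
  gamma(0) = (c_0 + phi_1 c_1) / (1 - phi_1^2) = (1.94832 + (0.367)(-0.544)) / (1 - (0.367)^2) = 1.748672 / 0.865311 = 2.02086.
  gamma(1) = phi_1 gamma(0) + c_1 = (0.367)(2.02086) + (-0.544) = 0.197655.
Therefore gamma(1) = 0.1977 (to 4 decimal places).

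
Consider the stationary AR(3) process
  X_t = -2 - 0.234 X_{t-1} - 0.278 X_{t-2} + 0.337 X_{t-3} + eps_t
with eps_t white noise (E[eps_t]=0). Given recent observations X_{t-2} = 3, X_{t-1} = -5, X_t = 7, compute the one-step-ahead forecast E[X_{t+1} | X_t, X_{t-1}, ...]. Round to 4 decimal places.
E[X_{t+1} \mid \mathcal F_t] = -1.2370

For an AR(p) model X_t = c + sum_i phi_i X_{t-i} + eps_t, the
one-step-ahead conditional mean is
  E[X_{t+1} | X_t, ...] = c + sum_i phi_i X_{t+1-i}.
Substitute known values:
  E[X_{t+1} | ...] = -2 + (-0.234) * (7) + (-0.278) * (-5) + (0.337) * (3)
                   = -1.2370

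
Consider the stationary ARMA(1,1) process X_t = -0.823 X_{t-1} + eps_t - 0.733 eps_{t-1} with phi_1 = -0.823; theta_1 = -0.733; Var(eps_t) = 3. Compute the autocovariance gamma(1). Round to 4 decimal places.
\gamma(1) = -23.1939

Multiply the model equation by X_{t-k} and take expectations. With theta_0 = psi_0 = 1 and psi_j the MA(infinity) weights, this gives
  gamma(k) - sum_i phi_i gamma(k-i) = c_k,
  c_k = sigma^2 * sum_{j=k..q} theta_j psi_{j-k}   (c_k = 0 for k > q),
using gamma(-m) = gamma(m).
psi-weights needed (psi_j = theta_j + sum_i phi_i psi_{j-i}):
  psi_1 = theta_1 + phi_1 = -0.733 + (-0.823) = -1.556
Right-hand sides:
  c_0 = sigma^2 (1 + theta_1 psi_1) = 3 * (1 + (-0.733)(-1.556)) = 3 * 2.140548 = 6.421644
  c_1 = sigma^2 theta_1 = 3 * (-0.733) = -2.199
  c_2 = 0
Equations for k = 0 and k = 1 (AR order 1):
  gamma(0) = phi_1 gamma(1) + c_0
  gamma(1) = phi_1 gamma(0) + c_1
Substituting the second into the first: gamma(0) (1 - phi_1^2) = c_0 + phi_1 c_1, so
  gamma(0) = (c_0 + phi_1 c_1) / (1 - phi_1^2) = (6.421644 + (-0.823)(-2.199)) / (1 - (-0.823)^2) = 8.231421 / 0.322671 = 25.51026.
  gamma(1) = phi_1 gamma(0) + c_1 = (-0.823)(25.51026) + (-2.199) = -23.193944.
Therefore gamma(1) = -23.1939 (to 4 decimal places).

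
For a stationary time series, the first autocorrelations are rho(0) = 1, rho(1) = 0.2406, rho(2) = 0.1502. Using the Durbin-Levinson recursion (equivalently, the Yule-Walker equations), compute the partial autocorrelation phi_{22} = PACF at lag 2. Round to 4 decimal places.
\phi_{22} = 0.0980

The PACF at lag k is phi_{kk}, the last component of the solution
to the Yule-Walker system G_k phi = r_k where
  (G_k)_{ij} = rho(|i - j|), (r_k)_i = rho(i), i,j = 1..k.
Equivalently, Durbin-Levinson gives phi_{kk} iteratively:
  phi_{11} = rho(1)
  phi_{kk} = [rho(k) - sum_{j=1..k-1} phi_{k-1,j} rho(k-j)]
            / [1 - sum_{j=1..k-1} phi_{k-1,j} rho(j)],
  phi_{k,j} = phi_{k-1,j} - phi_{kk} phi_{k-1,k-j},  j = 1..k-1.
Step k = 1:
  phi_11 = rho(1) = 0.2406.
Step k = 2:
  phi_22 = [rho(2) - phi_11 rho(1)] / [1 - phi_11 rho(1)] = [0.1502 - (0.2406)(0.2406)] / [1 - (0.2406)(0.2406)]
         = 0.09231164 / 0.94211164 = 0.098.
Therefore phi_{22} = 0.0980.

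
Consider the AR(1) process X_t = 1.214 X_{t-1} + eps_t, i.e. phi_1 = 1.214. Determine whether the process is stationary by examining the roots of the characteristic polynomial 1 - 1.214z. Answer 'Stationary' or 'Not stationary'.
\text{Not stationary}

The AR(p) characteristic polynomial is P(z) = 1 - 1.214z.
Stationarity requires all roots to lie outside the unit circle, i.e. |z| > 1 for every root.
This is linear in z: 1 + (-1.214) z = 0  =>  z = -1/(-1.214) = 0.823723,  |z| = 0.823723.
Moduli of all roots: 0.8237.
All moduli strictly greater than 1? No.
Verdict: Not stationary.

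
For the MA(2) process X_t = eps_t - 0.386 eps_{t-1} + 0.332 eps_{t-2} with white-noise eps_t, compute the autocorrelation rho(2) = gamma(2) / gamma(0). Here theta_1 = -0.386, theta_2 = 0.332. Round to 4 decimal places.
\rho(2) = 0.2637

For an MA(q) process with theta_0 = 1, the autocovariance is
  gamma(k) = sigma^2 * sum_{i=0..q-k} theta_i * theta_{i+k},
and rho(k) = gamma(k) / gamma(0). Sigma^2 cancels.
  numerator   = (1)*(0.332) = 0.332.
  denominator = (1)^2 + (-0.386)^2 + (0.332)^2 = 1.25922.
  rho(2) = 0.332 / 1.25922 = 0.2637.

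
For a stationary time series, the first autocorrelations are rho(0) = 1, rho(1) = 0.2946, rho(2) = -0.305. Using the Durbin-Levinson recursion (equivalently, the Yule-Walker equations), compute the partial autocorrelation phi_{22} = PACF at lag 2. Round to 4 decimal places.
\phi_{22} = -0.4290

The PACF at lag k is phi_{kk}, the last component of the solution
to the Yule-Walker system G_k phi = r_k where
  (G_k)_{ij} = rho(|i - j|), (r_k)_i = rho(i), i,j = 1..k.
Equivalently, Durbin-Levinson gives phi_{kk} iteratively:
  phi_{11} = rho(1)
  phi_{kk} = [rho(k) - sum_{j=1..k-1} phi_{k-1,j} rho(k-j)]
            / [1 - sum_{j=1..k-1} phi_{k-1,j} rho(j)],
  phi_{k,j} = phi_{k-1,j} - phi_{kk} phi_{k-1,k-j},  j = 1..k-1.
Step k = 1:
  phi_11 = rho(1) = 0.2946.
Step k = 2:
  phi_22 = [rho(2) - phi_11 rho(1)] / [1 - phi_11 rho(1)] = [-0.305 - (0.2946)(0.2946)] / [1 - (0.2946)(0.2946)]
         = -0.39178916 / 0.91321084 = -0.429.
Therefore phi_{22} = -0.4290.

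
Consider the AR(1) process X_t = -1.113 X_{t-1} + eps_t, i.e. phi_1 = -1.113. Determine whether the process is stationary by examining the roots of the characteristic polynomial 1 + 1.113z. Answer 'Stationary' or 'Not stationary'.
\text{Not stationary}

The AR(p) characteristic polynomial is P(z) = 1 + 1.113z.
Stationarity requires all roots to lie outside the unit circle, i.e. |z| > 1 for every root.
This is linear in z: 1 + (1.113) z = 0  =>  z = -1/(1.113) = -0.898473,  |z| = 0.898473.
Moduli of all roots: 0.8985.
All moduli strictly greater than 1? No.
Verdict: Not stationary.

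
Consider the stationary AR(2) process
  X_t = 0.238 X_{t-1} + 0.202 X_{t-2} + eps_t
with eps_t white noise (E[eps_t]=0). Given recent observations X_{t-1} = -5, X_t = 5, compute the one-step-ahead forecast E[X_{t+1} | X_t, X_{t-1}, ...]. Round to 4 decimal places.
E[X_{t+1} \mid \mathcal F_t] = 0.1800

For an AR(p) model X_t = c + sum_i phi_i X_{t-i} + eps_t, the
one-step-ahead conditional mean is
  E[X_{t+1} | X_t, ...] = c + sum_i phi_i X_{t+1-i}.
Substitute known values:
  E[X_{t+1} | ...] = (0.238) * (5) + (0.202) * (-5)
                   = 0.1800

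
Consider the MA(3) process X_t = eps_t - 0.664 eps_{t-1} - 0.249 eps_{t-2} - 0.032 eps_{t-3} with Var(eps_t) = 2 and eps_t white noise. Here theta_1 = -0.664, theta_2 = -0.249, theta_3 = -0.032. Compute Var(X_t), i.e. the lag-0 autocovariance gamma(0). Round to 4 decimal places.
\gamma(0) = 3.0078

For an MA(q) process X_t = eps_t + sum_i theta_i eps_{t-i} with
Var(eps_t) = sigma^2, the variance is
  gamma(0) = sigma^2 * (1 + sum_i theta_i^2).
  sum_i theta_i^2 = (-0.664)^2 + (-0.249)^2 + (-0.032)^2 = 0.440896 + 0.062001 + 0.001024 = 0.503921.
  gamma(0) = 2 * (1 + 0.503921) = 2 * 1.503921 = 3.007842, which rounds to 3.0078.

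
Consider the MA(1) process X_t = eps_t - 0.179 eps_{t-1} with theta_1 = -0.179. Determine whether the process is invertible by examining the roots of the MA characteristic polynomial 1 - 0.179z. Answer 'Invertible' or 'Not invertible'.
\text{Invertible}

The MA(q) characteristic polynomial is P(z) = 1 - 0.179z.
Invertibility requires all roots to lie outside the unit circle, i.e. |z| > 1 for every root.
This is linear in z: 1 + (-0.179) z = 0  =>  z = -1/(-0.179) = 5.586592,  |z| = 5.586592.
Moduli of all roots: 5.5866.
All moduli strictly greater than 1? Yes.
Verdict: Invertible.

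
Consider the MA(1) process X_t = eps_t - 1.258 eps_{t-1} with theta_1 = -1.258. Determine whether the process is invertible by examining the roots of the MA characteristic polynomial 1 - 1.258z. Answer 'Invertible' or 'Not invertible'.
\text{Not invertible}

The MA(q) characteristic polynomial is P(z) = 1 - 1.258z.
Invertibility requires all roots to lie outside the unit circle, i.e. |z| > 1 for every root.
This is linear in z: 1 + (-1.258) z = 0  =>  z = -1/(-1.258) = 0.794913,  |z| = 0.794913.
Moduli of all roots: 0.7949.
All moduli strictly greater than 1? No.
Verdict: Not invertible.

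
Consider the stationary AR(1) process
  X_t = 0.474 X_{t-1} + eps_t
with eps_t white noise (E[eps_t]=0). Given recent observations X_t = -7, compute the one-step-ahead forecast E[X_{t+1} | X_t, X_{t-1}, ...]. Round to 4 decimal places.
E[X_{t+1} \mid \mathcal F_t] = -3.3180

For an AR(p) model X_t = c + sum_i phi_i X_{t-i} + eps_t, the
one-step-ahead conditional mean is
  E[X_{t+1} | X_t, ...] = c + sum_i phi_i X_{t+1-i}.
Substitute known values:
  E[X_{t+1} | ...] = (0.474) * (-7)
                   = -3.3180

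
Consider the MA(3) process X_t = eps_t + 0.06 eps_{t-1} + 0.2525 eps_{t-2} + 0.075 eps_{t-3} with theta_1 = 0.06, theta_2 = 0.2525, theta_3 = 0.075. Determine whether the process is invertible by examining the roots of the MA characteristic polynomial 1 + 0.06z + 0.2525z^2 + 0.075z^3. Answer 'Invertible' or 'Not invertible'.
\text{Invertible}

The MA(q) characteristic polynomial is P(z) = 1 + 0.06z + 0.2525z^2 + 0.075z^3.
Invertibility requires all roots to lie outside the unit circle, i.e. |z| > 1 for every root.
Degree 3: look for a simple real root z0 first, then factor out (1 - z/z0) and solve the remaining quadratic.
Testing z0 = -4: P(-4) = 1 + (0.06)(-4) + (0.2525)(-4)^2 + (0.075)(-4)^3
  = 1 + (-0.24) + (4.04) + (-4.8) = 0.  So z_0 = -4 is a root, |z_0| = 4.
Divide out the factor (1 + 0.25 z) = (1 - z/z0) (since 1/z0 = -0.25):
  P(z) = (1 + 0.25 z)(1 + (-0.19) z + (0.3) z^2)
  [check: z-coef -0.19 - (-0.25) = 0.06; z^2-coef 0.3 - (-0.25)(-0.19) = 0.2525; z^3-coef -(-0.25)(0.3) = 0.075.]
Remaining roots from the quadratic factor 1 + (-0.19) z + (0.3) z^2:
  Set 1 + (-0.19) z + (0.3) z^2 = 0, i.e. a z^2 + b z + c = 0 with a = 0.3, b = -0.19, c = 1.
  Discriminant D = b^2 - 4ac = (-0.19)^2 - 4*(0.3)*1 = 0.0361 - (1.2) = -1.1639.
  D < 0, so the roots are the complex-conjugate pair z = (-b +/- i sqrt(-D)) / (2a) = 0.3167 +/- 1.7981i.
  For a conjugate pair |z|^2 = z * conj(z) = (product of roots) = c/a = 1/(0.3) = 3.333333, so |z| = sqrt(3.333333) = 1.8257 for both roots.
Moduli of all roots: 4.0000, 1.8257, 1.8257.
All moduli strictly greater than 1? Yes.
Verdict: Invertible.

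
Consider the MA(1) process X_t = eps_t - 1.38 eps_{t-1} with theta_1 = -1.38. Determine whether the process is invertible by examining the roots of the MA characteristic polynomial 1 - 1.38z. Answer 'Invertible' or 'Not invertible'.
\text{Not invertible}

The MA(q) characteristic polynomial is P(z) = 1 - 1.38z.
Invertibility requires all roots to lie outside the unit circle, i.e. |z| > 1 for every root.
This is linear in z: 1 + (-1.38) z = 0  =>  z = -1/(-1.38) = 0.724638,  |z| = 0.724638.
Moduli of all roots: 0.7246.
All moduli strictly greater than 1? No.
Verdict: Not invertible.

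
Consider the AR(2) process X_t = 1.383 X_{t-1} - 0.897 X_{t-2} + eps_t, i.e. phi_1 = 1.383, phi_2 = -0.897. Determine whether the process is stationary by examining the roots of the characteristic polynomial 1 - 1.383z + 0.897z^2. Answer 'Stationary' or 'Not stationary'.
\text{Stationary}

The AR(p) characteristic polynomial is P(z) = 1 - 1.383z + 0.897z^2.
Stationarity requires all roots to lie outside the unit circle, i.e. |z| > 1 for every root.
Set 1 + (-1.383) z + (0.897) z^2 = 0, i.e. a z^2 + b z + c = 0 with a = 0.897, b = -1.383, c = 1.
Discriminant D = b^2 - 4ac = (-1.383)^2 - 4*(0.897)*1 = 1.912689 - (3.588) = -1.675311.
D < 0, so the roots are the complex-conjugate pair z = (-b +/- i sqrt(-D)) / (2a) = 0.7709 +/- 0.7215i.
For a conjugate pair |z|^2 = z * conj(z) = (product of roots) = c/a = 1/(0.897) = 1.114827, so |z| = sqrt(1.114827) = 1.0559 for both roots.
Moduli of all roots: 1.0559, 1.0559.
All moduli strictly greater than 1? Yes.
Verdict: Stationary.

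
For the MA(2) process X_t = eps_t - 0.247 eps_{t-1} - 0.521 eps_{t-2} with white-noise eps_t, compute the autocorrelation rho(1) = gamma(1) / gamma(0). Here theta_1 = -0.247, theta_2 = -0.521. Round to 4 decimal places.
\rho(1) = -0.0888

For an MA(q) process with theta_0 = 1, the autocovariance is
  gamma(k) = sigma^2 * sum_{i=0..q-k} theta_i * theta_{i+k},
and rho(k) = gamma(k) / gamma(0). Sigma^2 cancels.
  numerator   = (1)*(-0.247) + (-0.247)*(-0.521) = -0.118313.
  denominator = (1)^2 + (-0.247)^2 + (-0.521)^2 = 1.33245.
  rho(1) = -0.118313 / 1.33245 = -0.0888.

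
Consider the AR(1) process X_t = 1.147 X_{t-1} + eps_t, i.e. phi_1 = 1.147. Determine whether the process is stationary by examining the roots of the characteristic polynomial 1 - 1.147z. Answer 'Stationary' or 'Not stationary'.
\text{Not stationary}

The AR(p) characteristic polynomial is P(z) = 1 - 1.147z.
Stationarity requires all roots to lie outside the unit circle, i.e. |z| > 1 for every root.
This is linear in z: 1 + (-1.147) z = 0  =>  z = -1/(-1.147) = 0.87184,  |z| = 0.87184.
Moduli of all roots: 0.8718.
All moduli strictly greater than 1? No.
Verdict: Not stationary.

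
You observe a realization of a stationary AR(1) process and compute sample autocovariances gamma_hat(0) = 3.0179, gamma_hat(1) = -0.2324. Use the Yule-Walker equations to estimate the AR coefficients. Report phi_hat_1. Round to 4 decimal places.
\hat\phi_{1} = -0.0770

The Yule-Walker equations for an AR(p) process read, in matrix form,
  Gamma_p phi = r_p,   with   (Gamma_p)_{ij} = gamma(|i - j|),
                       (r_p)_i = gamma(i),   i,j = 1..p.
Substitute the sample gammas (Toeplitz matrix and right-hand side of size 1):
  Gamma_p = [[3.0179]]
  r_p     = [-0.2324]
With p = 1 this is the single equation gamma(0) phi_1 = gamma(1):
  phi_hat_1 = gamma(1) / gamma(0) = -0.2324 / 3.0179 = -0.0770.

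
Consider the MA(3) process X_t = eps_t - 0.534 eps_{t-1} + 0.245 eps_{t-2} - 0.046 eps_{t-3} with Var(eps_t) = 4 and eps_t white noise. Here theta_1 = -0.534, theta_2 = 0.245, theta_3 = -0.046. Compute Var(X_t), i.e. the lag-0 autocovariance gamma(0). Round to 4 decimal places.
\gamma(0) = 5.3892

For an MA(q) process X_t = eps_t + sum_i theta_i eps_{t-i} with
Var(eps_t) = sigma^2, the variance is
  gamma(0) = sigma^2 * (1 + sum_i theta_i^2).
  sum_i theta_i^2 = (-0.534)^2 + (0.245)^2 + (-0.046)^2 = 0.285156 + 0.060025 + 0.002116 = 0.347297.
  gamma(0) = 4 * (1 + 0.347297) = 4 * 1.347297 = 5.389188, which rounds to 5.3892.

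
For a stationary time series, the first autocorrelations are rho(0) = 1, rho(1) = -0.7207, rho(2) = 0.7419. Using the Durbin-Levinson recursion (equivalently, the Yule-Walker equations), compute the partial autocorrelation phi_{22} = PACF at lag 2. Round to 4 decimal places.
\phi_{22} = 0.4630

The PACF at lag k is phi_{kk}, the last component of the solution
to the Yule-Walker system G_k phi = r_k where
  (G_k)_{ij} = rho(|i - j|), (r_k)_i = rho(i), i,j = 1..k.
Equivalently, Durbin-Levinson gives phi_{kk} iteratively:
  phi_{11} = rho(1)
  phi_{kk} = [rho(k) - sum_{j=1..k-1} phi_{k-1,j} rho(k-j)]
            / [1 - sum_{j=1..k-1} phi_{k-1,j} rho(j)],
  phi_{k,j} = phi_{k-1,j} - phi_{kk} phi_{k-1,k-j},  j = 1..k-1.
Step k = 1:
  phi_11 = rho(1) = -0.7207.
Step k = 2:
  phi_22 = [rho(2) - phi_11 rho(1)] / [1 - phi_11 rho(1)] = [0.7419 - (-0.7207)(-0.7207)] / [1 - (-0.7207)(-0.7207)]
         = 0.22249151 / 0.48059151 = 0.463.
Therefore phi_{22} = 0.4630.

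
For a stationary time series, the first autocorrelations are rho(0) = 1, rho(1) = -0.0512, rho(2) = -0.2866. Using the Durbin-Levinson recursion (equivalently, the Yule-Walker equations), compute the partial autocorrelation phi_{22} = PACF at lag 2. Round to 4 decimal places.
\phi_{22} = -0.2900

The PACF at lag k is phi_{kk}, the last component of the solution
to the Yule-Walker system G_k phi = r_k where
  (G_k)_{ij} = rho(|i - j|), (r_k)_i = rho(i), i,j = 1..k.
Equivalently, Durbin-Levinson gives phi_{kk} iteratively:
  phi_{11} = rho(1)
  phi_{kk} = [rho(k) - sum_{j=1..k-1} phi_{k-1,j} rho(k-j)]
            / [1 - sum_{j=1..k-1} phi_{k-1,j} rho(j)],
  phi_{k,j} = phi_{k-1,j} - phi_{kk} phi_{k-1,k-j},  j = 1..k-1.
Step k = 1:
  phi_11 = rho(1) = -0.0512.
Step k = 2:
  phi_22 = [rho(2) - phi_11 rho(1)] / [1 - phi_11 rho(1)] = [-0.2866 - (-0.0512)(-0.0512)] / [1 - (-0.0512)(-0.0512)]
         = -0.28922144 / 0.99737856 = -0.29.
Therefore phi_{22} = -0.2900.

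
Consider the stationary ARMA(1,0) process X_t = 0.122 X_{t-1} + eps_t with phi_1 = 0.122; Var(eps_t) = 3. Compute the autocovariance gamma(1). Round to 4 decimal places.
\gamma(1) = 0.3715

Multiply the model equation by X_{t-k} and take expectations. With theta_0 = psi_0 = 1 and psi_j the MA(infinity) weights, this gives
  gamma(k) - sum_i phi_i gamma(k-i) = c_k,
  c_k = sigma^2 * sum_{j=k..q} theta_j psi_{j-k}   (c_k = 0 for k > q),
using gamma(-m) = gamma(m).
Pure AR (q = 0): c_0 = sigma^2 = 3, c_k = 0 for k >= 1.
Equations for k = 0 and k = 1 (AR order 1):
  gamma(0) = phi_1 gamma(1) + c_0
  gamma(1) = phi_1 gamma(0) + c_1
Substituting the second into the first: gamma(0) (1 - phi_1^2) = c_0 + phi_1 c_1, so
  gamma(0) = c_0 / (1 - phi_1^2) = 3 / (1 - (0.122)^2) = 3 / 0.985116 = 3.045327.
  gamma(1) = phi_1 gamma(0) = (0.122)(3.045327) = 0.37153.
Therefore gamma(1) = 0.3715 (to 4 decimal places).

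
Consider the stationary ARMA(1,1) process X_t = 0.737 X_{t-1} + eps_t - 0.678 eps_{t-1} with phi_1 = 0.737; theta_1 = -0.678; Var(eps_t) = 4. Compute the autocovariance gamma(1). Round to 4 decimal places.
\gamma(1) = 0.2585

Multiply the model equation by X_{t-k} and take expectations. With theta_0 = psi_0 = 1 and psi_j the MA(infinity) weights, this gives
  gamma(k) - sum_i phi_i gamma(k-i) = c_k,
  c_k = sigma^2 * sum_{j=k..q} theta_j psi_{j-k}   (c_k = 0 for k > q),
using gamma(-m) = gamma(m).
psi-weights needed (psi_j = theta_j + sum_i phi_i psi_{j-i}):
  psi_1 = theta_1 + phi_1 = -0.678 + (0.737) = 0.059
Right-hand sides:
  c_0 = sigma^2 (1 + theta_1 psi_1) = 4 * (1 + (-0.678)(0.059)) = 4 * 0.959998 = 3.839992
  c_1 = sigma^2 theta_1 = 4 * (-0.678) = -2.712
  c_2 = 0
Equations for k = 0 and k = 1 (AR order 1):
  gamma(0) = phi_1 gamma(1) + c_0
  gamma(1) = phi_1 gamma(0) + c_1
Substituting the second into the first: gamma(0) (1 - phi_1^2) = c_0 + phi_1 c_1, so
  gamma(0) = (c_0 + phi_1 c_1) / (1 - phi_1^2) = (3.839992 + (0.737)(-2.712)) / (1 - (0.737)^2) = 1.841248 / 0.456831 = 4.03048.
  gamma(1) = phi_1 gamma(0) + c_1 = (0.737)(4.03048) + (-2.712) = 0.258463.
Therefore gamma(1) = 0.2585 (to 4 decimal places).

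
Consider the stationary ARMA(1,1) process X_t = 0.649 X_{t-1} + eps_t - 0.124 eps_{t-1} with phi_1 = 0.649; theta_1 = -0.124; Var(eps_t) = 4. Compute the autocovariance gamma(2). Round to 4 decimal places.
\gamma(2) = 2.1652

Multiply the model equation by X_{t-k} and take expectations. With theta_0 = psi_0 = 1 and psi_j the MA(infinity) weights, this gives
  gamma(k) - sum_i phi_i gamma(k-i) = c_k,
  c_k = sigma^2 * sum_{j=k..q} theta_j psi_{j-k}   (c_k = 0 for k > q),
using gamma(-m) = gamma(m).
psi-weights needed (psi_j = theta_j + sum_i phi_i psi_{j-i}):
  psi_1 = theta_1 + phi_1 = -0.124 + (0.649) = 0.525
Right-hand sides:
  c_0 = sigma^2 (1 + theta_1 psi_1) = 4 * (1 + (-0.124)(0.525)) = 4 * 0.9349 = 3.7396
  c_1 = sigma^2 theta_1 = 4 * (-0.124) = -0.496
  c_2 = 0
Equations for k = 0 and k = 1 (AR order 1):
  gamma(0) = phi_1 gamma(1) + c_0
  gamma(1) = phi_1 gamma(0) + c_1
Substituting the second into the first: gamma(0) (1 - phi_1^2) = c_0 + phi_1 c_1, so
  gamma(0) = (c_0 + phi_1 c_1) / (1 - phi_1^2) = (3.7396 + (0.649)(-0.496)) / (1 - (0.649)^2) = 3.417696 / 0.578799 = 5.904806.
  gamma(1) = phi_1 gamma(0) + c_1 = (0.649)(5.904806) + (-0.496) = 3.336219.
For k = 2 (> q): gamma(2) = phi_1 gamma(1) = (0.649)(3.336219) = 2.165206.
Therefore gamma(2) = 2.1652 (to 4 decimal places).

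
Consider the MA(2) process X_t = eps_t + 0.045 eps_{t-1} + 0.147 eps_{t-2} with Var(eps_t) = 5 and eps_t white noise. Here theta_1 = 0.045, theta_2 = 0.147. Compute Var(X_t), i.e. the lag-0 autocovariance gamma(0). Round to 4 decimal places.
\gamma(0) = 5.1182

For an MA(q) process X_t = eps_t + sum_i theta_i eps_{t-i} with
Var(eps_t) = sigma^2, the variance is
  gamma(0) = sigma^2 * (1 + sum_i theta_i^2).
  sum_i theta_i^2 = (0.045)^2 + (0.147)^2 = 0.002025 + 0.021609 = 0.023634.
  gamma(0) = 5 * (1 + 0.023634) = 5 * 1.023634 = 5.11817, which rounds to 5.1182.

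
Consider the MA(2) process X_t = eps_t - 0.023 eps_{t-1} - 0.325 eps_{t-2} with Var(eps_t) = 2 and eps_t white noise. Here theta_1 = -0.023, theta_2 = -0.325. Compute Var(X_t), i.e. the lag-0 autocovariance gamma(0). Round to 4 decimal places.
\gamma(0) = 2.2123

For an MA(q) process X_t = eps_t + sum_i theta_i eps_{t-i} with
Var(eps_t) = sigma^2, the variance is
  gamma(0) = sigma^2 * (1 + sum_i theta_i^2).
  sum_i theta_i^2 = (-0.023)^2 + (-0.325)^2 = 0.000529 + 0.105625 = 0.106154.
  gamma(0) = 2 * (1 + 0.106154) = 2 * 1.106154 = 2.212308, which rounds to 2.2123.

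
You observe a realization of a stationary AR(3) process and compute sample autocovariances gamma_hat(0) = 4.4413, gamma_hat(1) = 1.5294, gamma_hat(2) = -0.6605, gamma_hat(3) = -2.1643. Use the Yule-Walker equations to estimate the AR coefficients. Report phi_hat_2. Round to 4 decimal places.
\hat\phi_{2} = -0.1260

The Yule-Walker equations for an AR(p) process read, in matrix form,
  Gamma_p phi = r_p,   with   (Gamma_p)_{ij} = gamma(|i - j|),
                       (r_p)_i = gamma(i),   i,j = 1..p.
Substitute the sample gammas (Toeplitz matrix and right-hand side of size 3):
  Gamma_p = [[4.4413, 1.5294, -0.6605], [1.5294, 4.4413, 1.5294], [-0.6605, 1.5294, 4.4413]]
  r_p     = [1.5294, -0.6605, -2.1643]
Written out (R1..R3):
  (R1) 4.4413 phi_1 + 1.5294 phi_2 - 0.6605 phi_3 = 1.5294
  (R2) 1.5294 phi_1 + 4.4413 phi_2 + 1.5294 phi_3 = -0.6605
  (R3) -0.6605 phi_1 + 1.5294 phi_2 + 4.4413 phi_3 = -2.1643
Gaussian elimination:
  R2 <- R2 - (1.5294/4.4413) R1 = R2 - (0.344359) R1:  3.914638 phi_2 + 1.756849 phi_3 = -1.187162
  R3 <- R3 - (-0.6605/4.4413) R1 = R3 - (-0.148718) R1:  1.756849 phi_2 + 4.343072 phi_3 = -1.936851
  R3 <- R3 - (1.756849/3.914638) R2 = R3 - (0.44879) R2:  3.554616 phi_3 = -1.404065
Back-substitution:
  phi_hat_3 = -1.404065 / 3.554616 = -0.394998
  phi_hat_2 = (-1.187162 - (1.756849)(-0.394998)) / 3.914638 = -0.125991
  phi_hat_1 = (1.5294 - (1.5294)(-0.125991) - (-0.6605)(-0.394998)) / 4.4413 = 0.329002
So phi_hat = [0.3290, -0.1260, -0.3950].
Therefore phi_hat_2 = -0.1260.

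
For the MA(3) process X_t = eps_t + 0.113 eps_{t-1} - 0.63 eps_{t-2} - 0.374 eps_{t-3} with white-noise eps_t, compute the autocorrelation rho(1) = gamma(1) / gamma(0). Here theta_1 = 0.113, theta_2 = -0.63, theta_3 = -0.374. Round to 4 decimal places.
\rho(1) = 0.1790

For an MA(q) process with theta_0 = 1, the autocovariance is
  gamma(k) = sigma^2 * sum_{i=0..q-k} theta_i * theta_{i+k},
and rho(k) = gamma(k) / gamma(0). Sigma^2 cancels.
  numerator   = (1)*(0.113) + (0.113)*(-0.63) + (-0.63)*(-0.374) = 0.27743.
  denominator = (1)^2 + (0.113)^2 + (-0.63)^2 + (-0.374)^2 = 1.549545.
  rho(1) = 0.27743 / 1.549545 = 0.1790.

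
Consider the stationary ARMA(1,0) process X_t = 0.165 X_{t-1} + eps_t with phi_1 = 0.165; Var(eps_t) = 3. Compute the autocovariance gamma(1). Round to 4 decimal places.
\gamma(1) = 0.5089

Multiply the model equation by X_{t-k} and take expectations. With theta_0 = psi_0 = 1 and psi_j the MA(infinity) weights, this gives
  gamma(k) - sum_i phi_i gamma(k-i) = c_k,
  c_k = sigma^2 * sum_{j=k..q} theta_j psi_{j-k}   (c_k = 0 for k > q),
using gamma(-m) = gamma(m).
Pure AR (q = 0): c_0 = sigma^2 = 3, c_k = 0 for k >= 1.
Equations for k = 0 and k = 1 (AR order 1):
  gamma(0) = phi_1 gamma(1) + c_0
  gamma(1) = phi_1 gamma(0) + c_1
Substituting the second into the first: gamma(0) (1 - phi_1^2) = c_0 + phi_1 c_1, so
  gamma(0) = c_0 / (1 - phi_1^2) = 3 / (1 - (0.165)^2) = 3 / 0.972775 = 3.083961.
  gamma(1) = phi_1 gamma(0) = (0.165)(3.083961) = 0.508854.
Therefore gamma(1) = 0.5089 (to 4 decimal places).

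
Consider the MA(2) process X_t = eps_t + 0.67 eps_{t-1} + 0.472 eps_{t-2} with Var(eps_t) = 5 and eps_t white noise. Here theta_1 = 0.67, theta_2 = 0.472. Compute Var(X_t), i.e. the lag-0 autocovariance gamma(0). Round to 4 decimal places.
\gamma(0) = 8.3584

For an MA(q) process X_t = eps_t + sum_i theta_i eps_{t-i} with
Var(eps_t) = sigma^2, the variance is
  gamma(0) = sigma^2 * (1 + sum_i theta_i^2).
  sum_i theta_i^2 = (0.67)^2 + (0.472)^2 = 0.4489 + 0.222784 = 0.671684.
  gamma(0) = 5 * (1 + 0.671684) = 5 * 1.671684 = 8.35842, which rounds to 8.3584.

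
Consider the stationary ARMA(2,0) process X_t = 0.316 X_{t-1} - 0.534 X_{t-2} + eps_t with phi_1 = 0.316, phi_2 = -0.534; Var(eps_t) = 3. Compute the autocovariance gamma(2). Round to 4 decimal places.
\gamma(2) = -2.0551

Multiply the model equation by X_{t-k} and take expectations. With theta_0 = psi_0 = 1 and psi_j the MA(infinity) weights, this gives
  gamma(k) - sum_i phi_i gamma(k-i) = c_k,
  c_k = sigma^2 * sum_{j=k..q} theta_j psi_{j-k}   (c_k = 0 for k > q),
using gamma(-m) = gamma(m).
Pure AR (q = 0): c_0 = sigma^2 = 3, c_k = 0 for k >= 1.
Equations for k = 0, 1, 2 (AR order 2, c_2 = 0):
  (E0) gamma(0) = phi_1 gamma(1) + phi_2 gamma(2) + c_0
  (E1) gamma(1) = phi_1 gamma(0) + phi_2 gamma(1) + c_1
  (E2) gamma(2) = phi_1 gamma(1) + phi_2 gamma(0)
From (E1): gamma(1) = A gamma(0) + B with
  A = phi_1 / (1 - phi_2) = 0.316 / 1.534 = 0.205997,   B = c_1 / (1 - phi_2) = 0 / 1.534 = 0.
Insert (E2) into (E0): gamma(0) (1 - phi_2^2) = phi_1 (1 + phi_2) gamma(1) + c_0.
  phi_1 (1 + phi_2) = (0.316)(0.466) = 0.147256,   1 - phi_2^2 = 0.714844.
Replace gamma(1) by A gamma(0) + B and collect gamma(0):
  gamma(0) [0.714844 - (0.147256)(0.205997)] = c_0 = 3
  gamma(0) * 0.68451 = 3
  gamma(0) = 3 / 0.68451 = 4.382699.
  gamma(1) = A gamma(0) = (0.205997)(4.382699) = 0.902825.
  gamma(2) = phi_1 gamma(1) + phi_2 gamma(0) = (0.316)(0.902825) + (-0.534)(4.382699) = -2.055069.
Therefore gamma(2) = -2.0551 (to 4 decimal places).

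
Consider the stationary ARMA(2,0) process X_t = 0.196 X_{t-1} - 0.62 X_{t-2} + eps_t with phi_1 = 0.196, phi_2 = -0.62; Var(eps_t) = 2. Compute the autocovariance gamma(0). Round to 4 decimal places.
\gamma(0) = 3.2971

Multiply the model equation by X_{t-k} and take expectations. With theta_0 = psi_0 = 1 and psi_j the MA(infinity) weights, this gives
  gamma(k) - sum_i phi_i gamma(k-i) = c_k,
  c_k = sigma^2 * sum_{j=k..q} theta_j psi_{j-k}   (c_k = 0 for k > q),
using gamma(-m) = gamma(m).
Pure AR (q = 0): c_0 = sigma^2 = 2, c_k = 0 for k >= 1.
Equations for k = 0, 1, 2 (AR order 2, c_2 = 0):
  (E0) gamma(0) = phi_1 gamma(1) + phi_2 gamma(2) + c_0
  (E1) gamma(1) = phi_1 gamma(0) + phi_2 gamma(1) + c_1
  (E2) gamma(2) = phi_1 gamma(1) + phi_2 gamma(0)
From (E1): gamma(1) = A gamma(0) + B with
  A = phi_1 / (1 - phi_2) = 0.196 / 1.62 = 0.120988,   B = c_1 / (1 - phi_2) = 0 / 1.62 = 0.
Insert (E2) into (E0): gamma(0) (1 - phi_2^2) = phi_1 (1 + phi_2) gamma(1) + c_0.
  phi_1 (1 + phi_2) = (0.196)(0.38) = 0.07448,   1 - phi_2^2 = 0.6156.
Replace gamma(1) by A gamma(0) + B and collect gamma(0):
  gamma(0) [0.6156 - (0.07448)(0.120988)] = c_0 = 2
  gamma(0) * 0.606589 = 2
  gamma(0) = 2 / 0.606589 = 3.297126.
Therefore gamma(0) = 3.2971 (to 4 decimal places).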